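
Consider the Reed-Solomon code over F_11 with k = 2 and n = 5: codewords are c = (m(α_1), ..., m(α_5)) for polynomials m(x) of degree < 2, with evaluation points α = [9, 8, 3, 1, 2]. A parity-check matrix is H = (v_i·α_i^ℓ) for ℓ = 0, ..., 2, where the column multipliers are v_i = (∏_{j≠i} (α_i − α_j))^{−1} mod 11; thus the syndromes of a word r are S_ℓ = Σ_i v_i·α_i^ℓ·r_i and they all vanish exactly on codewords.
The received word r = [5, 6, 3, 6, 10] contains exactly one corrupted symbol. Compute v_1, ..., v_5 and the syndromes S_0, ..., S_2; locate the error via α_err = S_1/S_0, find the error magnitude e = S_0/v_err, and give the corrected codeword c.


S = (6, 4, 10), error at position 2, error magnitude e = 5, c = [5, 1, 3, 6, 10].

Step 1: column multipliers v_i = (∏_{j≠i}(α_i − α_j))^{−1} mod 11.
  i = 1 (α = 9): (9−8)(9−3)(9−1)(9−2) = 1·6·8·7 = 336 ≡ 6, so v_1 = 6^{−1} = 2 (mod 11).
  i = 2 (α = 8): (8−9)(8−3)(8−1)(8−2) = (−1)·5·7·6 = −210 ≡ 10, so v_2 = 10^{−1} = 10 (mod 11).
  i = 3 (α = 3): (3−9)(3−8)(3−1)(3−2) = (−6)·(−5)·2·1 = 60 ≡ 5, so v_3 = 5^{−1} = 9 (mod 11).
  i = 4 (α = 1): (1−9)(1−8)(1−3)(1−2) = (−8)·(−7)·(−2)·(−1) = 112 ≡ 2, so v_4 = 2^{−1} = 6 (mod 11).
  i = 5 (α = 2): (2−9)(2−8)(2−3)(2−1) = (−7)·(−6)·(−1)·1 = −42 ≡ 2, so v_5 = 2^{−1} = 6 (mod 11).
  v = [2, 10, 9, 6, 6].
Step 2: syndromes of r = [5, 6, 3, 6, 10] (all sums mod 11).
  S_0 = Σ v_i r_i = 2·5 + 10·6 + 9·3 + 6·6 + 6·10 = 193 ≡ 6.
  S_1 = Σ v_i α_i r_i = 2·9·5 + 10·8·6 + 9·3·3 + 6·1·6 + 6·2·10 = 807 ≡ 4.
  α_i^2 mod 11 = [4, 9, 9, 1, 4].
  S_2 = Σ v_i α_i^2 r_i = 2·4·5 + 10·9·6 + 9·9·3 + 6·1·6 + 6·4·10 = 1099 ≡ 10.
  S = (6, 4, 10) ≠ 0, so r is not a codeword (an error is present).
Step 3: locate the error. For a single error e at position i, S_ℓ = v_i·e·α_i^ℓ, so α_err = S_1/S_0.
  S_0^{−1} = 6^{−1} = 2 (mod 11), so α_err = 4·2 = 8 ≡ 8 = α_2. Error position i = 2.
  Consistency check: S_2/S_1 = 10·3 = 30 ≡ 8 = α_err ✓ (single-error assumption holds).
Step 4: error magnitude e = S_0/v_2 = S_0·∏_{j≠2}(α_2 − α_j) = 6·10 = 60 ≡ 5 (mod 11).
Step 5: correct position 2: c_2 = r_2 − e = 6 − 5 ≡ 1 (mod 11). Hence c = [5, 1, 3, 6, 10].
  Check: interpolating c through the α_i gives m(x) = 2 + 4·x (degree < 2) with m(α_i) = c_i for every i, so c is indeed a codeword.


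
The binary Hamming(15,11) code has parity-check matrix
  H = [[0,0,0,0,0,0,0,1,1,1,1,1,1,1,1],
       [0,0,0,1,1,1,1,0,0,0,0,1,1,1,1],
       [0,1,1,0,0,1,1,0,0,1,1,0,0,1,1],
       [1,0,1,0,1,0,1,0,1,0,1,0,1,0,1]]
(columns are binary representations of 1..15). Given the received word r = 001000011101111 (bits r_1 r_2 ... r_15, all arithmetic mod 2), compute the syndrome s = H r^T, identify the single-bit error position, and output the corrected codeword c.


s = (1, 0, 0, 0)^T, error position = 8, corrected codeword c = 001000001101111

Compute s = H r^T mod 2 one row at a time:
  s_1 = 1 + 1 + 1 + 0 + 1 + 1 + 1 + 1 = 7 ≡ 1 (mod 2).
  s_2 = 0 + 0 + 0 + 0 + 1 + 1 + 1 + 1 = 4 ≡ 0 (mod 2).
  s_3 = 0 + 1 + 0 + 0 + 1 + 0 + 1 + 1 = 4 ≡ 0 (mod 2).
  s_4 = 0 + 1 + 0 + 0 + 1 + 0 + 1 + 1 = 4 ≡ 0 (mod 2).
s = (1, 0, 0, 0)^T — this equals column 8 of H (binary 1000), so error is at position 8.
Correct: flip bit 8 of r = 001000011101111 to get c = 001000001101111.


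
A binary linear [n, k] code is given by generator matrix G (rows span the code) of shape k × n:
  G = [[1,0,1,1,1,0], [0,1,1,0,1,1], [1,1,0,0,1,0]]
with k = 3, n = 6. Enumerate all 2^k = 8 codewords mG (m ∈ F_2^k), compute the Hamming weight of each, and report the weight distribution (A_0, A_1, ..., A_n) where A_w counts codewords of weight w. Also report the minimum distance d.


Weight distribution: A_0 = 1, A_3 = 4, A_4 = 3. Minimum distance d = 3.

Enumerate all 2^3 = 8 messages m ∈ F_2^3.
For each, compute codeword c = mG in F_2^6, then tally its weight.
  m = 000 → c = 000000, weight = 0.
  m = 100 → c = 101110, weight = 4.
  m = 010 → c = 011011, weight = 4.
  m = 110 → c = 110101, weight = 4.
  m = 001 → c = 110010, weight = 3.
  m = 101 → c = 011100, weight = 3.
  m = 011 → c = 101001, weight = 3.
  m = 111 → c = 000111, weight = 3.
Tally weights:
  weight 0: 1 codewords.
  weight 3: 4 codewords.
  weight 4: 3 codewords.
Minimum distance d = smallest w > 0 with A_w > 0 = 3.
Sanity: Σ A_w = 8 = 2^3 = 8 ✓.


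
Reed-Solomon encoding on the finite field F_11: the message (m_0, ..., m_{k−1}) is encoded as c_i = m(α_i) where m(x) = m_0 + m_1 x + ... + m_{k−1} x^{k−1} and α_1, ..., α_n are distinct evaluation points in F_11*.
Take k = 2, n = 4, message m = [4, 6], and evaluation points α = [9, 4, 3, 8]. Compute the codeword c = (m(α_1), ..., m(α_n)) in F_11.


c = [3, 6, 0, 8]

Message polynomial: m(x) = 4 + 6·x (mod 11).
For each evaluation point α_i, compute m(α_i) mod 11:
  α_1 = 9: Horner steps 6 → 3, so m(9) = 3.
  α_2 = 4: Horner steps 6 → 6, so m(4) = 6.
  α_3 = 3: Horner steps 6 → 0, so m(3) = 0.
  α_4 = 8: Horner steps 6 → 8, so m(8) = 8.
Codeword c = [3, 6, 0, 8] ∈ F_11^4.


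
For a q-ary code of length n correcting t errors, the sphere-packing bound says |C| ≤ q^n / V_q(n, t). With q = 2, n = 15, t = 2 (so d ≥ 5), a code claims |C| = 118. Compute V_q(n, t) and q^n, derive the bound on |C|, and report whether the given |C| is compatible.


V_q(n, t) = 121, q^n = 32768, Hamming bound = 270, |C| = 118 ≤ bound (satisfied).

Step 1: Compute V_q(n, t) = Σ_{j=0}^2 C(n, j) (q−1)^j.
  j = 0: C(15,0)·(1)^0 = 1·1 = 1.
  j = 1: C(15,1)·(1)^1 = 15·1 = 15.
  j = 2: C(15,2)·(1)^2 = 105·1 = 105.
  V_q(n, t) = 1 + 15 + 105 = 121.
Step 2: q^n = 2^15 = 32768.
Step 3: Hamming bound ⌊q^n / V_q(n,t)⌋ = ⌊32768/121⌋ = 270.
Step 4: Compare |C| = 118 to 270: satisfied.
The claimed |C| lies below the Hamming bound.


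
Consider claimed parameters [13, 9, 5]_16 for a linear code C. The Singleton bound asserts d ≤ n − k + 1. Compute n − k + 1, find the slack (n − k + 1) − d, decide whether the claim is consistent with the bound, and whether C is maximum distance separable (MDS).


Singleton RHS = n − k + 1 = 5, slack = 0, bound satisfied, MDS.

Singleton bound: d ≤ n − k + 1.
Here n = 13, k = 9, so n − k + 1 = 5.
Given d = 5, check d ≤ 5: YES.
Slack = (n − k + 1) − d = 0.
The code is MDS (slack = 0).
Description: the claimed parameters are [13, 9, 5]_16; such a code would be MDS (meets Singleton bound).


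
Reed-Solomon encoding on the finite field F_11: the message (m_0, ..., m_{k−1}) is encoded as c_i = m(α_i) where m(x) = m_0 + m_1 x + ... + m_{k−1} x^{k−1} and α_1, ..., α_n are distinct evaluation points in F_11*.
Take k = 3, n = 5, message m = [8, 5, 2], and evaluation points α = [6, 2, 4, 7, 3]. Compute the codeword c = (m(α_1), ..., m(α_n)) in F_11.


c = [0, 4, 5, 9, 8]

Message polynomial: m(x) = 8 + 5·x + 2·x^2 (mod 11).
For each evaluation point α_i, compute m(α_i) mod 11:
  α_1 = 6: Horner steps 2 → 6 → 0, so m(6) = 0.
  α_2 = 2: Horner steps 2 → 9 → 4, so m(2) = 4.
  α_3 = 4: Horner steps 2 → 2 → 5, so m(4) = 5.
  α_4 = 7: Horner steps 2 → 8 → 9, so m(7) = 9.
  α_5 = 3: Horner steps 2 → 0 → 8, so m(3) = 8.
Codeword c = [0, 4, 5, 9, 8] ∈ F_11^5.


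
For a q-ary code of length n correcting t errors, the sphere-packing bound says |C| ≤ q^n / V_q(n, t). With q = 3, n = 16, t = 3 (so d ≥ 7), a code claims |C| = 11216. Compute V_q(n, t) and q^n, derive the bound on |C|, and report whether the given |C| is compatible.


V_q(n, t) = 4993, q^n = 43046721, Hamming bound = 8621, |C| = 11216 > bound (violated).

Step 1: Compute V_q(n, t) = Σ_{j=0}^3 C(n, j) (q−1)^j.
  j = 0: C(16,0)·(2)^0 = 1·1 = 1.
  j = 1: C(16,1)·(2)^1 = 16·2 = 32.
  j = 2: C(16,2)·(2)^2 = 120·4 = 480.
  j = 3: C(16,3)·(2)^3 = 560·8 = 4480.
  V_q(n, t) = 1 + 32 + 480 + 4480 = 4993.
Step 2: q^n = 3^16 = 43046721.
Step 3: Hamming bound ⌊q^n / V_q(n,t)⌋ = ⌊43046721/4993⌋ = 8621.
Step 4: Compare |C| = 11216 to 8621: violated.
The claimed |C| lies above the Hamming bound, so no 3-ary code of length 16 with d ≥ 7 can have 11216 codewords.


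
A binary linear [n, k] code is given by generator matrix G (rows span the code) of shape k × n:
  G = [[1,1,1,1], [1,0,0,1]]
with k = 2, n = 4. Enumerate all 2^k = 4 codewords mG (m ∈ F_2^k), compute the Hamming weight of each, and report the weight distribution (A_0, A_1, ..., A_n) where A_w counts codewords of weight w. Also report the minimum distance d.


Weight distribution: A_0 = 1, A_2 = 2, A_4 = 1. Minimum distance d = 2.

Enumerate all 2^2 = 4 messages m ∈ F_2^2.
For each, compute codeword c = mG in F_2^4, then tally its weight.
  m = 00 → c = 0000, weight = 0.
  m = 10 → c = 1111, weight = 4.
  m = 01 → c = 1001, weight = 2.
  m = 11 → c = 0110, weight = 2.
Tally weights:
  weight 0: 1 codewords.
  weight 2: 2 codewords.
  weight 4: 1 codewords.
Minimum distance d = smallest w > 0 with A_w > 0 = 2.
Sanity: Σ A_w = 4 = 2^2 = 4 ✓.


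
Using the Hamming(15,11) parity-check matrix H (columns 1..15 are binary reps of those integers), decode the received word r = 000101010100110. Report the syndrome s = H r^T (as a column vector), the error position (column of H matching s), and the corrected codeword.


s = (0, 0, 1, 1)^T, error position = 3, corrected codeword c = 001101010100110

Compute s = H r^T mod 2 one row at a time:
  s_1 = 1 + 0 + 1 + 0 + 0 + 1 + 1 + 0 = 4 ≡ 0 (mod 2).
  s_2 = 1 + 0 + 1 + 0 + 0 + 1 + 1 + 0 = 4 ≡ 0 (mod 2).
  s_3 = 0 + 0 + 1 + 0 + 1 + 0 + 1 + 0 = 3 ≡ 1 (mod 2).
  s_4 = 0 + 0 + 0 + 0 + 0 + 0 + 1 + 0 = 1 ≡ 1 (mod 2).
s = (0, 0, 1, 1)^T — this equals column 3 of H (binary 0011), so error is at position 3.
Correct: flip bit 3 of r = 000101010100110 to get c = 001101010100110.


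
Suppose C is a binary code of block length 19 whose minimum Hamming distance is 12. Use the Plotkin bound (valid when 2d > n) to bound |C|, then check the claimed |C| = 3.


Plotkin bound M ≤ 4; given |C| = 3 ≤ bound (satisfied).

Check applicability: 2d = 24, n = 19.
2d − n = 5 > 0, so Plotkin applies.
Compute d/(2d−n) = 12/5 ≈ 2.4000.
⌊d/(2d−n)⌋ = 2.
Plotkin bound: M ≤ 2·2 = 4.
Given |C| = 3, check: satisfied.
This |C| is below the Plotkin bound.


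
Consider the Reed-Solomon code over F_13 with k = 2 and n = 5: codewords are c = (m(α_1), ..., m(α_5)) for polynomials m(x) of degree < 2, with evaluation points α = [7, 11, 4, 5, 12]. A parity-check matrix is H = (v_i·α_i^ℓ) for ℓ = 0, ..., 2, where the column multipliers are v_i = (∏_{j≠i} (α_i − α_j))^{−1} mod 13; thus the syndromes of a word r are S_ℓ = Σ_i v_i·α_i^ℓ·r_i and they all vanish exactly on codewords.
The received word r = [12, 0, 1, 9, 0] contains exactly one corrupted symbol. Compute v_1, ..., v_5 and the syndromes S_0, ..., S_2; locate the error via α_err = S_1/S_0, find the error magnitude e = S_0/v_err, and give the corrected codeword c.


S = (8, 10, 6), error at position 2, error magnitude e = 8, c = [12, 5, 1, 9, 0].

Step 1: column multipliers v_i = (∏_{j≠i}(α_i − α_j))^{−1} mod 13.
  i = 1 (α = 7): (7−11)(7−4)(7−5)(7−12) = (−4)·3·2·(−5) = 120 ≡ 3, so v_1 = 3^{−1} = 9 (mod 13).
  i = 2 (α = 11): (11−7)(11−4)(11−5)(11−12) = 4·7·6·(−1) = −168 ≡ 1, so v_2 = 1^{−1} = 1 (mod 13).
  i = 3 (α = 4): (4−7)(4−11)(4−5)(4−12) = (−3)·(−7)·(−1)·(−8) = 168 ≡ 12, so v_3 = 12^{−1} = 12 (mod 13).
  i = 4 (α = 5): (5−7)(5−11)(5−4)(5−12) = (−2)·(−6)·1·(−7) = −84 ≡ 7, so v_4 = 7^{−1} = 2 (mod 13).
  i = 5 (α = 12): (12−7)(12−11)(12−4)(12−5) = 5·1·8·7 = 280 ≡ 7, so v_5 = 7^{−1} = 2 (mod 13).
  v = [9, 1, 12, 2, 2].
Step 2: syndromes of r = [12, 0, 1, 9, 0] (all sums mod 13).
  S_0 = Σ v_i r_i = 9·12 + 1·0 + 12·1 + 2·9 + 2·0 = 138 ≡ 8.
  S_1 = Σ v_i α_i r_i = 9·7·12 + 1·11·0 + 12·4·1 + 2·5·9 + 2·12·0 = 894 ≡ 10.
  α_i^2 mod 13 = [10, 4, 3, 12, 1].
  S_2 = Σ v_i α_i^2 r_i = 9·10·12 + 1·4·0 + 12·3·1 + 2·12·9 + 2·1·0 = 1332 ≡ 6.
  S = (8, 10, 6) ≠ 0, so r is not a codeword (an error is present).
Step 3: locate the error. For a single error e at position i, S_ℓ = v_i·e·α_i^ℓ, so α_err = S_1/S_0.
  S_0^{−1} = 8^{−1} = 5 (mod 13), so α_err = 10·5 = 50 ≡ 11 = α_2. Error position i = 2.
  Consistency check: S_2/S_1 = 6·4 = 24 ≡ 11 = α_err ✓ (single-error assumption holds).
Step 4: error magnitude e = S_0/v_2 = S_0·∏_{j≠2}(α_2 − α_j) = 8·1 = 8 ≡ 8 (mod 13).
Step 5: correct position 2: c_2 = r_2 − e = 0 − 8 ≡ 5 (mod 13). Hence c = [12, 5, 1, 9, 0].
  Check: interpolating c through the α_i gives m(x) = 8 + 8·x (degree < 2) with m(α_i) = c_i for every i, so c is indeed a codeword.


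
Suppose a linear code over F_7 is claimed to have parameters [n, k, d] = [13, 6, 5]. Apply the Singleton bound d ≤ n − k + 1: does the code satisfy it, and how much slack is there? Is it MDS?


Singleton RHS = n − k + 1 = 8, slack = 3, bound satisfied, not MDS.

Singleton bound: d ≤ n − k + 1.
Here n = 13, k = 6, so n − k + 1 = 8.
Given d = 5, check d ≤ 8: YES.
Slack = (n − k + 1) − d = 3.
The code is NOT MDS (slack = 3 > 0).
Description: the claimed parameters are [13, 6, 5]_7; such a code would be non-MDS.


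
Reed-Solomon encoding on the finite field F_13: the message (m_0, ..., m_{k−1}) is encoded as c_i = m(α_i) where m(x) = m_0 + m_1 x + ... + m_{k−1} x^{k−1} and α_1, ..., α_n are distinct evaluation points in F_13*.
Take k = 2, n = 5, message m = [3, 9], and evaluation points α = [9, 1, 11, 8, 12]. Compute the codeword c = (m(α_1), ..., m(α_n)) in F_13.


c = [6, 12, 11, 10, 7]

Message polynomial: m(x) = 3 + 9·x (mod 13).
For each evaluation point α_i, compute m(α_i) mod 13:
  α_1 = 9: Horner steps 9 → 6, so m(9) = 6.
  α_2 = 1: Horner steps 9 → 12, so m(1) = 12.
  α_3 = 11: Horner steps 9 → 11, so m(11) = 11.
  α_4 = 8: Horner steps 9 → 10, so m(8) = 10.
  α_5 = 12: Horner steps 9 → 7, so m(12) = 7.
Codeword c = [6, 12, 11, 10, 7] ∈ F_13^5.


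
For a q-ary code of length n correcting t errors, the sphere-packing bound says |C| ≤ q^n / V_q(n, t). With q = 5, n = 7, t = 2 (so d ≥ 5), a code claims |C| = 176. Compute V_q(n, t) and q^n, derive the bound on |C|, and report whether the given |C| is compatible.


V_q(n, t) = 365, q^n = 78125, Hamming bound = 214, |C| = 176 ≤ bound (satisfied).

Step 1: Compute V_q(n, t) = Σ_{j=0}^2 C(n, j) (q−1)^j.
  j = 0: C(7,0)·(4)^0 = 1·1 = 1.
  j = 1: C(7,1)·(4)^1 = 7·4 = 28.
  j = 2: C(7,2)·(4)^2 = 21·16 = 336.
  V_q(n, t) = 1 + 28 + 336 = 365.
Step 2: q^n = 5^7 = 78125.
Step 3: Hamming bound ⌊q^n / V_q(n,t)⌋ = ⌊78125/365⌋ = 214.
Step 4: Compare |C| = 176 to 214: satisfied.
The claimed |C| lies below the Hamming bound.


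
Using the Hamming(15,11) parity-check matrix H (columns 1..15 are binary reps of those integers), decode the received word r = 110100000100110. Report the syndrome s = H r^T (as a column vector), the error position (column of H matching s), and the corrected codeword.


s = (1, 1, 1, 0)^T, error position = 14, corrected codeword c = 110100000100100

Compute s = H r^T mod 2 one row at a time:
  s_1 = 0 + 0 + 1 + 0 + 0 + 1 + 1 + 0 = 3 ≡ 1 (mod 2).
  s_2 = 1 + 0 + 0 + 0 + 0 + 1 + 1 + 0 = 3 ≡ 1 (mod 2).
  s_3 = 1 + 0 + 0 + 0 + 1 + 0 + 1 + 0 = 3 ≡ 1 (mod 2).
  s_4 = 1 + 0 + 0 + 0 + 0 + 0 + 1 + 0 = 2 ≡ 0 (mod 2).
s = (1, 1, 1, 0)^T — this equals column 14 of H (binary 1110), so error is at position 14.
Correct: flip bit 14 of r = 110100000100110 to get c = 110100000100100.


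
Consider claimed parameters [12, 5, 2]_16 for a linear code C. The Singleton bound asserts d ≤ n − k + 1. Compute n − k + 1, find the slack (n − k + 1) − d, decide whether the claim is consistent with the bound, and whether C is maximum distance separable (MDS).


Singleton RHS = n − k + 1 = 8, slack = 6, bound satisfied, not MDS.

Singleton bound: d ≤ n − k + 1.
Here n = 12, k = 5, so n − k + 1 = 8.
Given d = 2, check d ≤ 8: YES.
Slack = (n − k + 1) − d = 6.
The code is NOT MDS (slack = 6 > 0).
Description: the claimed parameters are [12, 5, 2]_16; such a code would be non-MDS.


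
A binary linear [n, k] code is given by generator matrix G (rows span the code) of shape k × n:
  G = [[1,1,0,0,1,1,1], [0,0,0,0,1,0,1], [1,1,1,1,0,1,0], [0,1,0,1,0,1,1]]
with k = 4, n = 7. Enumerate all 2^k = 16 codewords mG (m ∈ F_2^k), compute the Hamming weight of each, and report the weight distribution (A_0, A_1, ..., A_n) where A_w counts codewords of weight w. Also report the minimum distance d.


Weight distribution: A_0 = 1, A_2 = 2, A_3 = 5, A_4 = 5, A_5 = 2, A_7 = 1. Minimum distance d = 2.

Enumerate all 2^4 = 16 messages m ∈ F_2^4.
For each, compute codeword c = mG in F_2^7, then tally its weight.
  m = 0000 → c = 0000000, weight = 0.
  m = 1000 → c = 1100111, weight = 5.
  m = 0100 → c = 0000101, weight = 2.
  m = 1100 → c = 1100010, weight = 3.
  m = 0010 → c = 1111010, weight = 5.
  m = 1010 → c = 0011101, weight = 4.
  m = 0110 → c = 1111111, weight = 7.
  m = 1110 → c = 0011000, weight = 2.
  m = 0001 → c = 0101011, weight = 4.
  m = 1001 → c = 1001100, weight = 3.
  m = 0101 → c = 0101110, weight = 4.
  m = 1101 → c = 1001001, weight = 3.
  m = 0011 → c = 1010001, weight = 3.
  m = 1011 → c = 0110110, weight = 4.
  m = 0111 → c = 1010100, weight = 3.
  m = 1111 → c = 0110011, weight = 4.
Tally weights:
  weight 0: 1 codewords.
  weight 2: 2 codewords.
  weight 3: 5 codewords.
  weight 4: 5 codewords.
  weight 5: 2 codewords.
  weight 7: 1 codewords.
Minimum distance d = smallest w > 0 with A_w > 0 = 2.
Sanity: Σ A_w = 16 = 2^4 = 16 ✓.


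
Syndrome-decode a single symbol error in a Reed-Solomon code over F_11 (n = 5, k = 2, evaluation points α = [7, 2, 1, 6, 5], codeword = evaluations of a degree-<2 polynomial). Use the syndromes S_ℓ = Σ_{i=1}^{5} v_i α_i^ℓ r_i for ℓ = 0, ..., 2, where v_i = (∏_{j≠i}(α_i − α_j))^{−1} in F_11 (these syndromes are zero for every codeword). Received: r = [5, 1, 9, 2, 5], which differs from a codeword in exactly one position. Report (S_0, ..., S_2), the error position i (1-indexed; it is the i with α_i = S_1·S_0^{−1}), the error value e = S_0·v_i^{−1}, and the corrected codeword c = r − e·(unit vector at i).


S = (3, 4, 9), error at position 5, error magnitude e = 6, c = [5, 1, 9, 2, 10].

Step 1: column multipliers v_i = (∏_{j≠i}(α_i − α_j))^{−1} mod 11.
  i = 1 (α = 7): (7−2)(7−1)(7−6)(7−5) = 5·6·1·2 = 60 ≡ 5, so v_1 = 5^{−1} = 9 (mod 11).
  i = 2 (α = 2): (2−7)(2−1)(2−6)(2−5) = (−5)·1·(−4)·(−3) = −60 ≡ 6, so v_2 = 6^{−1} = 2 (mod 11).
  i = 3 (α = 1): (1−7)(1−2)(1−6)(1−5) = (−6)·(−1)·(−5)·(−4) = 120 ≡ 10, so v_3 = 10^{−1} = 10 (mod 11).
  i = 4 (α = 6): (6−7)(6−2)(6−1)(6−5) = (−1)·4·5·1 = −20 ≡ 2, so v_4 = 2^{−1} = 6 (mod 11).
  i = 5 (α = 5): (5−7)(5−2)(5−1)(5−6) = (−2)·3·4·(−1) = 24 ≡ 2, so v_5 = 2^{−1} = 6 (mod 11).
  v = [9, 2, 10, 6, 6].
Step 2: syndromes of r = [5, 1, 9, 2, 5] (all sums mod 11).
  S_0 = Σ v_i r_i = 9·5 + 2·1 + 10·9 + 6·2 + 6·5 = 179 ≡ 3.
  S_1 = Σ v_i α_i r_i = 9·7·5 + 2·2·1 + 10·1·9 + 6·6·2 + 6·5·5 = 631 ≡ 4.
  α_i^2 mod 11 = [5, 4, 1, 3, 3].
  S_2 = Σ v_i α_i^2 r_i = 9·5·5 + 2·4·1 + 10·1·9 + 6·3·2 + 6·3·5 = 449 ≡ 9.
  S = (3, 4, 9) ≠ 0, so r is not a codeword (an error is present).
Step 3: locate the error. For a single error e at position i, S_ℓ = v_i·e·α_i^ℓ, so α_err = S_1/S_0.
  S_0^{−1} = 3^{−1} = 4 (mod 11), so α_err = 4·4 = 16 ≡ 5 = α_5. Error position i = 5.
  Consistency check: S_2/S_1 = 9·3 = 27 ≡ 5 = α_err ✓ (single-error assumption holds).
Step 4: error magnitude e = S_0/v_5 = S_0·∏_{j≠5}(α_5 − α_j) = 3·2 = 6 ≡ 6 (mod 11).
Step 5: correct position 5: c_5 = r_5 − e = 5 − 6 ≡ 10 (mod 11). Hence c = [5, 1, 9, 2, 10].
  Check: interpolating c through the α_i gives m(x) = 6 + 3·x (degree < 2) with m(α_i) = c_i for every i, so c is indeed a codeword.


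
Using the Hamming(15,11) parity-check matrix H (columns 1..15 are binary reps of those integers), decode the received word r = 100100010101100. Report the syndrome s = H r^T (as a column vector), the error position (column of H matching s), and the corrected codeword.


s = (0, 1, 1, 0)^T, error position = 6, corrected codeword c = 100101010101100

Compute s = H r^T mod 2 one row at a time:
  s_1 = 1 + 0 + 1 + 0 + 1 + 1 + 0 + 0 = 4 ≡ 0 (mod 2).
  s_2 = 1 + 0 + 0 + 0 + 1 + 1 + 0 + 0 = 3 ≡ 1 (mod 2).
  s_3 = 0 + 0 + 0 + 0 + 1 + 0 + 0 + 0 = 1 ≡ 1 (mod 2).
  s_4 = 1 + 0 + 0 + 0 + 0 + 0 + 1 + 0 = 2 ≡ 0 (mod 2).
s = (0, 1, 1, 0)^T — this equals column 6 of H (binary 0110), so error is at position 6.
Correct: flip bit 6 of r = 100100010101100 to get c = 100101010101100.


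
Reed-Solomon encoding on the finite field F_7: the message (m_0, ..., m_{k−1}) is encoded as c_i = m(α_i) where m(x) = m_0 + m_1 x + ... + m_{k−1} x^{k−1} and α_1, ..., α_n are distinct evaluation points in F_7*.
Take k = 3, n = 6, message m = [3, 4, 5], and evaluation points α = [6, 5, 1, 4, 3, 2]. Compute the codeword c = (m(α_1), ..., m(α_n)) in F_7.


c = [4, 1, 5, 1, 4, 3]

Message polynomial: m(x) = 3 + 4·x + 5·x^2 (mod 7).
For each evaluation point α_i, compute m(α_i) mod 7:
  α_1 = 6: Horner steps 5 → 6 → 4, so m(6) = 4.
  α_2 = 5: Horner steps 5 → 1 → 1, so m(5) = 1.
  α_3 = 1: Horner steps 5 → 2 → 5, so m(1) = 5.
  α_4 = 4: Horner steps 5 → 3 → 1, so m(4) = 1.
  α_5 = 3: Horner steps 5 → 5 → 4, so m(3) = 4.
  α_6 = 2: Horner steps 5 → 0 → 3, so m(2) = 3.
Codeword c = [4, 1, 5, 1, 4, 3] ∈ F_7^6.


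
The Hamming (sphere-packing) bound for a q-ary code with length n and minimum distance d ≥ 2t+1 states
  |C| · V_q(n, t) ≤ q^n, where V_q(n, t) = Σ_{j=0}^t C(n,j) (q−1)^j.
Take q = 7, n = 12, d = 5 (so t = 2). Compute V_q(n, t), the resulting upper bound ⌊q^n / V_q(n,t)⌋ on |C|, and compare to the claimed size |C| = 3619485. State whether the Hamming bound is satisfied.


V_q(n, t) = 2449, q^n = 13841287201, Hamming bound = 5651811, |C| = 3619485 ≤ bound (satisfied).

Step 1: Compute V_q(n, t) = Σ_{j=0}^2 C(n, j) (q−1)^j.
  j = 0: C(12,0)·(6)^0 = 1·1 = 1.
  j = 1: C(12,1)·(6)^1 = 12·6 = 72.
  j = 2: C(12,2)·(6)^2 = 66·36 = 2376.
  V_q(n, t) = 1 + 72 + 2376 = 2449.
Step 2: q^n = 7^12 = 13841287201.
Step 3: Hamming bound ⌊q^n / V_q(n,t)⌋ = ⌊13841287201/2449⌋ = 5651811.
Step 4: Compare |C| = 3619485 to 5651811: satisfied.
The claimed |C| lies below the Hamming bound.


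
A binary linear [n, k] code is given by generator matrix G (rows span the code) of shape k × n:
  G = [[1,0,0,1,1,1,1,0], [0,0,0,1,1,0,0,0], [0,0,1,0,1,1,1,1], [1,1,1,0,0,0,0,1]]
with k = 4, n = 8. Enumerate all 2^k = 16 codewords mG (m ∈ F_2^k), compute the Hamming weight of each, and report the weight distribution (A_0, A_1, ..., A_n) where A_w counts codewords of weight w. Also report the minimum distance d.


Weight distribution: A_0 = 1, A_2 = 3, A_3 = 1, A_4 = 3, A_5 = 6, A_6 = 1, A_7 = 1. Minimum distance d = 2.

Enumerate all 2^4 = 16 messages m ∈ F_2^4.
For each, compute codeword c = mG in F_2^8, then tally its weight.
  m = 0000 → c = 00000000, weight = 0.
  m = 1000 → c = 10011110, weight = 5.
  m = 0100 → c = 00011000, weight = 2.
  m = 1100 → c = 10000110, weight = 3.
  m = 0010 → c = 00101111, weight = 5.
  m = 1010 → c = 10110001, weight = 4.
  m = 0110 → c = 00110111, weight = 5.
  m = 1110 → c = 10101001, weight = 4.
  m = 0001 → c = 11100001, weight = 4.
  m = 1001 → c = 01111111, weight = 7.
  m = 0101 → c = 11111001, weight = 6.
  m = 1101 → c = 01100111, weight = 5.
  m = 0011 → c = 11001110, weight = 5.
  m = 1011 → c = 01010000, weight = 2.
  m = 0111 → c = 11010110, weight = 5.
  m = 1111 → c = 01001000, weight = 2.
Tally weights:
  weight 0: 1 codewords.
  weight 2: 3 codewords.
  weight 3: 1 codewords.
  weight 4: 3 codewords.
  weight 5: 6 codewords.
  weight 6: 1 codewords.
  weight 7: 1 codewords.
Minimum distance d = smallest w > 0 with A_w > 0 = 2.
Sanity: Σ A_w = 16 = 2^4 = 16 ✓.


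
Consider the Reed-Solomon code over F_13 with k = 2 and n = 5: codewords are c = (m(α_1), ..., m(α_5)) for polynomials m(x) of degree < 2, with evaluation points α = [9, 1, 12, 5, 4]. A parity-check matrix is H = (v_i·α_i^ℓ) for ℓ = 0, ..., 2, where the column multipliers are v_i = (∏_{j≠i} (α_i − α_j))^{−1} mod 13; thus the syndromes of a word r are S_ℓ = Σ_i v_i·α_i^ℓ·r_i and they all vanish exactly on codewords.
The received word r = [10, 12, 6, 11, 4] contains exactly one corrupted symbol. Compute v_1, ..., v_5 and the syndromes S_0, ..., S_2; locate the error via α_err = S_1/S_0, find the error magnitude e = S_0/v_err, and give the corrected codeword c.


S = (10, 1, 4), error at position 5, error magnitude e = 9, c = [10, 12, 6, 11, 8].

Step 1: column multipliers v_i = (∏_{j≠i}(α_i − α_j))^{−1} mod 13.
  i = 1 (α = 9): (9−1)(9−12)(9−5)(9−4) = 8·(−3)·4·5 = −480 ≡ 1, so v_1 = 1^{−1} = 1 (mod 13).
  i = 2 (α = 1): (1−9)(1−12)(1−5)(1−4) = (−8)·(−11)·(−4)·(−3) = 1056 ≡ 3, so v_2 = 3^{−1} = 9 (mod 13).
  i = 3 (α = 12): (12−9)(12−1)(12−5)(12−4) = 3·11·7·8 = 1848 ≡ 2, so v_3 = 2^{−1} = 7 (mod 13).
  i = 4 (α = 5): (5−9)(5−1)(5−12)(5−4) = (−4)·4·(−7)·1 = 112 ≡ 8, so v_4 = 8^{−1} = 5 (mod 13).
  i = 5 (α = 4): (4−9)(4−1)(4−12)(4−5) = (−5)·3·(−8)·(−1) = −120 ≡ 10, so v_5 = 10^{−1} = 4 (mod 13).
  v = [1, 9, 7, 5, 4].
Step 2: syndromes of r = [10, 12, 6, 11, 4] (all sums mod 13).
  S_0 = Σ v_i r_i = 1·10 + 9·12 + 7·6 + 5·11 + 4·4 = 231 ≡ 10.
  S_1 = Σ v_i α_i r_i = 1·9·10 + 9·1·12 + 7·12·6 + 5·5·11 + 4·4·4 = 1041 ≡ 1.
  α_i^2 mod 13 = [3, 1, 1, 12, 3].
  S_2 = Σ v_i α_i^2 r_i = 1·3·10 + 9·1·12 + 7·1·6 + 5·12·11 + 4·3·4 = 888 ≡ 4.
  S = (10, 1, 4) ≠ 0, so r is not a codeword (an error is present).
Step 3: locate the error. For a single error e at position i, S_ℓ = v_i·e·α_i^ℓ, so α_err = S_1/S_0.
  S_0^{−1} = 10^{−1} = 4 (mod 13), so α_err = 1·4 = 4 ≡ 4 = α_5. Error position i = 5.
  Consistency check: S_2/S_1 = 4·1 = 4 ≡ 4 = α_err ✓ (single-error assumption holds).
Step 4: error magnitude e = S_0/v_5 = S_0·∏_{j≠5}(α_5 − α_j) = 10·10 = 100 ≡ 9 (mod 13).
Step 5: correct position 5: c_5 = r_5 − e = 4 − 9 ≡ 8 (mod 13). Hence c = [10, 12, 6, 11, 8].
  Check: interpolating c through the α_i gives m(x) = 9 + 3·x (degree < 2) with m(α_i) = c_i for every i, so c is indeed a codeword.


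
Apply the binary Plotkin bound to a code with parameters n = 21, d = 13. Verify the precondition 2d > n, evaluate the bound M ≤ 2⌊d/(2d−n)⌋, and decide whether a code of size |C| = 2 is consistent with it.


Plotkin bound M ≤ 4; given |C| = 2 ≤ bound (satisfied).

Check applicability: 2d = 26, n = 21.
2d − n = 5 > 0, so Plotkin applies.
Compute d/(2d−n) = 13/5 ≈ 2.6000.
⌊d/(2d−n)⌋ = 2.
Plotkin bound: M ≤ 2·2 = 4.
Given |C| = 2, check: satisfied.
This |C| is below the Plotkin bound.


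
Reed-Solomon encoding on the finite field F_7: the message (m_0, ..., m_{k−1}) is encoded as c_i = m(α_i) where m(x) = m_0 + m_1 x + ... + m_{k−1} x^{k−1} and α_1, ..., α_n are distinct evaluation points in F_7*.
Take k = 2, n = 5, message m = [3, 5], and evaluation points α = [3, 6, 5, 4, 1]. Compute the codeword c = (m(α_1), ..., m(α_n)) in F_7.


c = [4, 5, 0, 2, 1]

Message polynomial: m(x) = 3 + 5·x (mod 7).
For each evaluation point α_i, compute m(α_i) mod 7:
  α_1 = 3: Horner steps 5 → 4, so m(3) = 4.
  α_2 = 6: Horner steps 5 → 5, so m(6) = 5.
  α_3 = 5: Horner steps 5 → 0, so m(5) = 0.
  α_4 = 4: Horner steps 5 → 2, so m(4) = 2.
  α_5 = 1: Horner steps 5 → 1, so m(1) = 1.
Codeword c = [4, 5, 0, 2, 1] ∈ F_7^5.


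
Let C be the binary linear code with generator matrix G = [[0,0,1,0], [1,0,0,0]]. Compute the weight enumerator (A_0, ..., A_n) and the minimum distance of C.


Weight distribution: A_0 = 1, A_1 = 2, A_2 = 1. Minimum distance d = 1.

Enumerate all 2^2 = 4 messages m ∈ F_2^2.
For each, compute codeword c = mG in F_2^4, then tally its weight.
  m = 00 → c = 0000, weight = 0.
  m = 10 → c = 0010, weight = 1.
  m = 01 → c = 1000, weight = 1.
  m = 11 → c = 1010, weight = 2.
Tally weights:
  weight 0: 1 codewords.
  weight 1: 2 codewords.
  weight 2: 1 codewords.
Minimum distance d = smallest w > 0 with A_w > 0 = 1.
Sanity: Σ A_w = 4 = 2^2 = 4 ✓.


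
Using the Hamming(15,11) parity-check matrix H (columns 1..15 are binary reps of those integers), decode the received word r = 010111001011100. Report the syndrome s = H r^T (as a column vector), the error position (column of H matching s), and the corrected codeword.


s = (0, 1, 1, 0)^T, error position = 6, corrected codeword c = 010110001011100

Compute s = H r^T mod 2 one row at a time:
  s_1 = 0 + 1 + 0 + 1 + 1 + 1 + 0 + 0 = 4 ≡ 0 (mod 2).
  s_2 = 1 + 1 + 1 + 0 + 1 + 1 + 0 + 0 = 5 ≡ 1 (mod 2).
  s_3 = 1 + 0 + 1 + 0 + 0 + 1 + 0 + 0 = 3 ≡ 1 (mod 2).
  s_4 = 0 + 0 + 1 + 0 + 1 + 1 + 1 + 0 = 4 ≡ 0 (mod 2).
s = (0, 1, 1, 0)^T — this equals column 6 of H (binary 0110), so error is at position 6.
Correct: flip bit 6 of r = 010111001011100 to get c = 010110001011100.


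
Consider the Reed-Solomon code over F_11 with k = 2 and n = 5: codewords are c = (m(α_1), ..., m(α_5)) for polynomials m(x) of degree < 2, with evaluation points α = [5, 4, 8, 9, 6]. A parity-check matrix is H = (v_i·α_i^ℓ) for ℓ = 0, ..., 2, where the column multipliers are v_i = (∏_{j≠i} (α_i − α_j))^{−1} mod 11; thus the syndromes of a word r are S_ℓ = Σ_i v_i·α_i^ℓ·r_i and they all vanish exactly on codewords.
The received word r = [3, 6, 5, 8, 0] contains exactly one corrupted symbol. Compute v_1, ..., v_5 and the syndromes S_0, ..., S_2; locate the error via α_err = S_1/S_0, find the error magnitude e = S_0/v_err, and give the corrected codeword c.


S = (10, 2, 7), error at position 4, error magnitude e = 6, c = [3, 6, 5, 2, 0].

Step 1: column multipliers v_i = (∏_{j≠i}(α_i − α_j))^{−1} mod 11.
  i = 1 (α = 5): (5−4)(5−8)(5−9)(5−6) = 1·(−3)·(−4)·(−1) = −12 ≡ 10, so v_1 = 10^{−1} = 10 (mod 11).
  i = 2 (α = 4): (4−5)(4−8)(4−9)(4−6) = (−1)·(−4)·(−5)·(−2) = 40 ≡ 7, so v_2 = 7^{−1} = 8 (mod 11).
  i = 3 (α = 8): (8−5)(8−4)(8−9)(8−6) = 3·4·(−1)·2 = −24 ≡ 9, so v_3 = 9^{−1} = 5 (mod 11).
  i = 4 (α = 9): (9−5)(9−4)(9−8)(9−6) = 4·5·1·3 = 60 ≡ 5, so v_4 = 5^{−1} = 9 (mod 11).
  i = 5 (α = 6): (6−5)(6−4)(6−8)(6−9) = 1·2·(−2)·(−3) = 12 ≡ 1, so v_5 = 1^{−1} = 1 (mod 11).
  v = [10, 8, 5, 9, 1].
Step 2: syndromes of r = [3, 6, 5, 8, 0] (all sums mod 11).
  S_0 = Σ v_i r_i = 10·3 + 8·6 + 5·5 + 9·8 + 1·0 = 175 ≡ 10.
  S_1 = Σ v_i α_i r_i = 10·5·3 + 8·4·6 + 5·8·5 + 9·9·8 + 1·6·0 = 1190 ≡ 2.
  α_i^2 mod 11 = [3, 5, 9, 4, 3].
  S_2 = Σ v_i α_i^2 r_i = 10·3·3 + 8·5·6 + 5·9·5 + 9·4·8 + 1·3·0 = 843 ≡ 7.
  S = (10, 2, 7) ≠ 0, so r is not a codeword (an error is present).
Step 3: locate the error. For a single error e at position i, S_ℓ = v_i·e·α_i^ℓ, so α_err = S_1/S_0.
  S_0^{−1} = 10^{−1} = 10 (mod 11), so α_err = 2·10 = 20 ≡ 9 = α_4. Error position i = 4.
  Consistency check: S_2/S_1 = 7·6 = 42 ≡ 9 = α_err ✓ (single-error assumption holds).
Step 4: error magnitude e = S_0/v_4 = S_0·∏_{j≠4}(α_4 − α_j) = 10·5 = 50 ≡ 6 (mod 11).
Step 5: correct position 4: c_4 = r_4 − e = 8 − 6 ≡ 2 (mod 11). Hence c = [3, 6, 5, 2, 0].
  Check: interpolating c through the α_i gives m(x) = 7 + 8·x (degree < 2) with m(α_i) = c_i for every i, so c is indeed a codeword.


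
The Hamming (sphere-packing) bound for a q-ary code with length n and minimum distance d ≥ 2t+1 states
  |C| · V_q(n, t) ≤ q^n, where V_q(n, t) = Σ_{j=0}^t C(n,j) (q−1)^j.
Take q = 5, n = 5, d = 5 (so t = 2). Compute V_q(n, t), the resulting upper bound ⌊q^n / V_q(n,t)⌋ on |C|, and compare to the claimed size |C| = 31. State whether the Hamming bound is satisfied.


V_q(n, t) = 181, q^n = 3125, Hamming bound = 17, |C| = 31 > bound (violated).

Step 1: Compute V_q(n, t) = Σ_{j=0}^2 C(n, j) (q−1)^j.
  j = 0: C(5,0)·(4)^0 = 1·1 = 1.
  j = 1: C(5,1)·(4)^1 = 5·4 = 20.
  j = 2: C(5,2)·(4)^2 = 10·16 = 160.
  V_q(n, t) = 1 + 20 + 160 = 181.
Step 2: q^n = 5^5 = 3125.
Step 3: Hamming bound ⌊q^n / V_q(n,t)⌋ = ⌊3125/181⌋ = 17.
Step 4: Compare |C| = 31 to 17: violated.
The claimed |C| lies above the Hamming bound, so no 5-ary code of length 5 with d ≥ 5 can have 31 codewords.


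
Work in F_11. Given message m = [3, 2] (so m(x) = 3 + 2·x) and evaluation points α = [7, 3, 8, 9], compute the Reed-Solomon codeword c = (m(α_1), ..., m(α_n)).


c = [6, 9, 8, 10]

Message polynomial: m(x) = 3 + 2·x (mod 11).
For each evaluation point α_i, compute m(α_i) mod 11:
  α_1 = 7: Horner steps 2 → 6, so m(7) = 6.
  α_2 = 3: Horner steps 2 → 9, so m(3) = 9.
  α_3 = 8: Horner steps 2 → 8, so m(8) = 8.
  α_4 = 9: Horner steps 2 → 10, so m(9) = 10.
Codeword c = [6, 9, 8, 10] ∈ F_11^4.


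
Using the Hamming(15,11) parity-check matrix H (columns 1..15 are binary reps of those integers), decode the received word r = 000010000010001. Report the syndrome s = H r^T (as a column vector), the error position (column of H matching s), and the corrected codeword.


s = (0, 0, 0, 1)^T, error position = 1, corrected codeword c = 100010000010001

Compute s = H r^T mod 2 one row at a time:
  s_1 = 0 + 0 + 0 + 1 + 0 + 0 + 0 + 1 = 2 ≡ 0 (mod 2).
  s_2 = 0 + 1 + 0 + 0 + 0 + 0 + 0 + 1 = 2 ≡ 0 (mod 2).
  s_3 = 0 + 0 + 0 + 0 + 0 + 1 + 0 + 1 = 2 ≡ 0 (mod 2).
  s_4 = 0 + 0 + 1 + 0 + 0 + 1 + 0 + 1 = 3 ≡ 1 (mod 2).
s = (0, 0, 0, 1)^T — this equals column 1 of H (binary 0001), so error is at position 1.
Correct: flip bit 1 of r = 000010000010001 to get c = 100010000010001.


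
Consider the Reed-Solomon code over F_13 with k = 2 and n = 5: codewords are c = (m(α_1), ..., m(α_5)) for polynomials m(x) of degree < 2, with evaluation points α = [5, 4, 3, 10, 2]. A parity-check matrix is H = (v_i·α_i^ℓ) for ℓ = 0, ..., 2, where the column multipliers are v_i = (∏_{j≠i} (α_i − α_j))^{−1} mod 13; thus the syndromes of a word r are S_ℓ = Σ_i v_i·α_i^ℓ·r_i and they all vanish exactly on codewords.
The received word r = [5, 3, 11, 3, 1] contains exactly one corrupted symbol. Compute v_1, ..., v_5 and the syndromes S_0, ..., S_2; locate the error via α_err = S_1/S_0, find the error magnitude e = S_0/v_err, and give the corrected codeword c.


S = (5, 7, 2), error at position 2, error magnitude e = 8, c = [5, 8, 11, 3, 1].

Step 1: column multipliers v_i = (∏_{j≠i}(α_i − α_j))^{−1} mod 13.
  i = 1 (α = 5): (5−4)(5−3)(5−10)(5−2) = 1·2·(−5)·3 = −30 ≡ 9, so v_1 = 9^{−1} = 3 (mod 13).
  i = 2 (α = 4): (4−5)(4−3)(4−10)(4−2) = (−1)·1·(−6)·2 = 12 ≡ 12, so v_2 = 12^{−1} = 12 (mod 13).
  i = 3 (α = 3): (3−5)(3−4)(3−10)(3−2) = (−2)·(−1)·(−7)·1 = −14 ≡ 12, so v_3 = 12^{−1} = 12 (mod 13).
  i = 4 (α = 10): (10−5)(10−4)(10−3)(10−2) = 5·6·7·8 = 1680 ≡ 3, so v_4 = 3^{−1} = 9 (mod 13).
  i = 5 (α = 2): (2−5)(2−4)(2−3)(2−10) = (−3)·(−2)·(−1)·(−8) = 48 ≡ 9, so v_5 = 9^{−1} = 3 (mod 13).
  v = [3, 12, 12, 9, 3].
Step 2: syndromes of r = [5, 3, 11, 3, 1] (all sums mod 13).
  S_0 = Σ v_i r_i = 3·5 + 12·3 + 12·11 + 9·3 + 3·1 = 213 ≡ 5.
  S_1 = Σ v_i α_i r_i = 3·5·5 + 12·4·3 + 12·3·11 + 9·10·3 + 3·2·1 = 891 ≡ 7.
  α_i^2 mod 13 = [12, 3, 9, 9, 4].
  S_2 = Σ v_i α_i^2 r_i = 3·12·5 + 12·3·3 + 12·9·11 + 9·9·3 + 3·4·1 = 1731 ≡ 2.
  S = (5, 7, 2) ≠ 0, so r is not a codeword (an error is present).
Step 3: locate the error. For a single error e at position i, S_ℓ = v_i·e·α_i^ℓ, so α_err = S_1/S_0.
  S_0^{−1} = 5^{−1} = 8 (mod 13), so α_err = 7·8 = 56 ≡ 4 = α_2. Error position i = 2.
  Consistency check: S_2/S_1 = 2·2 = 4 ≡ 4 = α_err ✓ (single-error assumption holds).
Step 4: error magnitude e = S_0/v_2 = S_0·∏_{j≠2}(α_2 − α_j) = 5·12 = 60 ≡ 8 (mod 13).
Step 5: correct position 2: c_2 = r_2 − e = 3 − 8 ≡ 8 (mod 13). Hence c = [5, 8, 11, 3, 1].
  Check: interpolating c through the α_i gives m(x) = 7 + 10·x (degree < 2) with m(α_i) = c_i for every i, so c is indeed a codeword.


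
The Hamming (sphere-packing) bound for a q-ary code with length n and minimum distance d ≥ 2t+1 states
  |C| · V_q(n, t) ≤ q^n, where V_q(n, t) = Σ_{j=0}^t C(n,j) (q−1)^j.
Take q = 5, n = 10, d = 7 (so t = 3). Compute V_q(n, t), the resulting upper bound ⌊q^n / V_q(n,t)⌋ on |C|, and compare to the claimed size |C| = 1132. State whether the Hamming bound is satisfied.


V_q(n, t) = 8441, q^n = 9765625, Hamming bound = 1156, |C| = 1132 ≤ bound (satisfied).

Step 1: Compute V_q(n, t) = Σ_{j=0}^3 C(n, j) (q−1)^j.
  j = 0: C(10,0)·(4)^0 = 1·1 = 1.
  j = 1: C(10,1)·(4)^1 = 10·4 = 40.
  j = 2: C(10,2)·(4)^2 = 45·16 = 720.
  j = 3: C(10,3)·(4)^3 = 120·64 = 7680.
  V_q(n, t) = 1 + 40 + 720 + 7680 = 8441.
Step 2: q^n = 5^10 = 9765625.
Step 3: Hamming bound ⌊q^n / V_q(n,t)⌋ = ⌊9765625/8441⌋ = 1156.
Step 4: Compare |C| = 1132 to 1156: satisfied.
The claimed |C| lies below the Hamming bound.


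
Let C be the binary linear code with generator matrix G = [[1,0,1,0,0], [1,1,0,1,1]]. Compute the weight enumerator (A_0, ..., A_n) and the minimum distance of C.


Weight distribution: A_0 = 1, A_2 = 1, A_4 = 2. Minimum distance d = 2.

Enumerate all 2^2 = 4 messages m ∈ F_2^2.
For each, compute codeword c = mG in F_2^5, then tally its weight.
  m = 00 → c = 00000, weight = 0.
  m = 10 → c = 10100, weight = 2.
  m = 01 → c = 11011, weight = 4.
  m = 11 → c = 01111, weight = 4.
Tally weights:
  weight 0: 1 codewords.
  weight 2: 1 codewords.
  weight 4: 2 codewords.
Minimum distance d = smallest w > 0 with A_w > 0 = 2.
Sanity: Σ A_w = 4 = 2^2 = 4 ✓.


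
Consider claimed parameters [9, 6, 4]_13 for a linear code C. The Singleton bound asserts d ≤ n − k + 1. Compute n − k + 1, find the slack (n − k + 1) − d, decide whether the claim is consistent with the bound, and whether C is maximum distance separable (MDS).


Singleton RHS = n − k + 1 = 4, slack = 0, bound satisfied, MDS.

Singleton bound: d ≤ n − k + 1.
Here n = 9, k = 6, so n − k + 1 = 4.
Given d = 4, check d ≤ 4: YES.
Slack = (n − k + 1) − d = 0.
The code is MDS (slack = 0).
Description: the claimed parameters are [9, 6, 4]_13; such a code would be MDS (meets Singleton bound).


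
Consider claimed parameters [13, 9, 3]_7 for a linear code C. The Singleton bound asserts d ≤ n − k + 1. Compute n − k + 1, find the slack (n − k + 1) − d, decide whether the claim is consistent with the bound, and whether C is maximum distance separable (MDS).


Singleton RHS = n − k + 1 = 5, slack = 2, bound satisfied, not MDS.

Singleton bound: d ≤ n − k + 1.
Here n = 13, k = 9, so n − k + 1 = 5.
Given d = 3, check d ≤ 5: YES.
Slack = (n − k + 1) − d = 2.
The code is NOT MDS (slack = 2 > 0).
Description: the claimed parameters are [13, 9, 3]_7; such a code would be non-MDS.


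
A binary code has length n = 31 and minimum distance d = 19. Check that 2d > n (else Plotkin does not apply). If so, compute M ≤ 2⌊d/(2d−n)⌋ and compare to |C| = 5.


Plotkin bound M ≤ 4; given |C| = 5 > bound (violated).

Check applicability: 2d = 38, n = 31.
2d − n = 7 > 0, so Plotkin applies.
Compute d/(2d−n) = 19/7 ≈ 2.7143.
⌊d/(2d−n)⌋ = 2.
Plotkin bound: M ≤ 2·2 = 4.
Given |C| = 5, check: VIOLATED.
This |C| is above the Plotkin bound, so no binary code with n = 31, d = 19 and 5 codewords exists.
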